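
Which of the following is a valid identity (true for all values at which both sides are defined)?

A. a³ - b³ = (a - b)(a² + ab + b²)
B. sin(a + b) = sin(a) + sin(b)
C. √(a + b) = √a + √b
A

A: holds — e.g. at (3, 5), both sides equal -98.
B: fails at (4, 5) — LHS = sin(9) ≈ 0.4121, RHS = sin(5) + sin(4) ≈ -1.716.
C: fails at (4, 6) — LHS = √(10) ≈ 3.162, RHS = 2 + √(6) ≈ 4.449.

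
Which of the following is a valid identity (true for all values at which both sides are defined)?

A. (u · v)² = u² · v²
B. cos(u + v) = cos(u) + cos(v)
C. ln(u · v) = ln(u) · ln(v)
A

A: holds — e.g. at (1, 1), both sides equal 1.
B: fails at (2, 7) — LHS = cos(9) ≈ -0.9111, RHS = cos(2) + cos(7) ≈ 0.3378.
C: fails at (3, 4) — LHS = ln(12) ≈ 2.485, RHS = ln(3)·ln(4) ≈ 1.523.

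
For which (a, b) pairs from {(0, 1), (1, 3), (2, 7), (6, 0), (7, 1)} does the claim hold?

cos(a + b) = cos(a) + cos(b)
Testing each pair:
(0, 1): LHS = cos(1) ≈ 0.5403, RHS = cos(1) + 1 ≈ 1.54 → fails
(1, 3): LHS = cos(4) ≈ -0.6536, RHS = cos(3) + cos(1) ≈ -0.4497 → fails
(2, 7): LHS = cos(9) ≈ -0.9111, RHS = cos(2) + cos(7) ≈ 0.3378 → fails
(6, 0): LHS = cos(6) ≈ 0.9602, RHS = cos(6) + 1 ≈ 1.96 → fails
(7, 1): LHS = cos(8) ≈ -0.1455, RHS = cos(1) + cos(7) ≈ 1.294 → fails

No pair satisfies the claim.

Answer: None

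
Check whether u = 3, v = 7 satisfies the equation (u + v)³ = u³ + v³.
Substituting u = 3, v = 7:

LHS = (3 + 7)³ = 1000
RHS = 3³ + 7³ = 370

LHS ≠ RHS, so the equation does not hold at this point.

Answer: Fails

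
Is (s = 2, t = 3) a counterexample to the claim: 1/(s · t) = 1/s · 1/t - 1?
Substituting s = 2, t = 3:
LHS = 1/(2 · 3) = 1/6
RHS = 1/2 · 1/3 - 1 = -5/6

Since LHS ≠ RHS, this pair disproves the claim.

Answer: Yes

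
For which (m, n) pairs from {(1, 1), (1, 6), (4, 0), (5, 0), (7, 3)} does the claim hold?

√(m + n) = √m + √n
(4, 0), (5, 0)

Testing each pair:
(1, 1): LHS = √(2) ≈ 1.414, RHS = 2 → fails
(1, 6): LHS = √(7) ≈ 2.646, RHS = 1 + √(6) ≈ 3.449 → fails
(4, 0): LHS = 2, RHS = 2 → holds
(5, 0): LHS = √(5) ≈ 2.236, RHS = √(5) ≈ 2.236 → holds
(7, 3): LHS = √(10) ≈ 3.162, RHS = √(3) + √(7) ≈ 4.378 → fails

2 of 5 pairs satisfy the claim.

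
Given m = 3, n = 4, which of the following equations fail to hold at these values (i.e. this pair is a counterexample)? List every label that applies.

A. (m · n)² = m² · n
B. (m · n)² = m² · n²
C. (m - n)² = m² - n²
A, C

Evaluating each claim at the given values:
A. LHS = 144, RHS = 36 → fails here (LHS ≠ RHS)
B. LHS = 144, RHS = 144 → holds here (LHS = RHS)
C. LHS = 1, RHS = -7 → fails here (LHS ≠ RHS)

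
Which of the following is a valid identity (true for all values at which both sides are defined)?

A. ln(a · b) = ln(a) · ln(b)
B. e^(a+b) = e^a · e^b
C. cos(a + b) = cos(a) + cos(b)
B

A: fails at (3, 7) — LHS = ln(21) ≈ 3.045, RHS = ln(3)·ln(7) ≈ 2.138.
B: holds — e.g. at (4, 4), both sides equal e^8 ≈ 2981.
C: fails at (1, 4) — LHS = cos(5) ≈ 0.2837, RHS = cos(4) + cos(1) ≈ -0.1133.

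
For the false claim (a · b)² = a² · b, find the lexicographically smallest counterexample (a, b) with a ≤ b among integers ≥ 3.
(a, b) = (3, 3)

Substituting (3, 3) into the claim:
LHS = (3 · 3)² = 81
RHS = 3² · 3 = 27

Since LHS ≠ RHS, this pair disproves the claim, and no lexicographically smaller pair (a ≤ b, integers ≥ 3) does.

For instance (3, 10) is also a counterexample (LHS = 900, RHS = 90), but it's lexicographically larger.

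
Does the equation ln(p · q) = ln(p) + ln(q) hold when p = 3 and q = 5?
Holds

Substituting p = 3, q = 5:

LHS = ln(3 · 5) = ln(15) ≈ 2.708
RHS = ln(3) + ln(5) ≈ 2.708

LHS = RHS, so the equation holds at this point.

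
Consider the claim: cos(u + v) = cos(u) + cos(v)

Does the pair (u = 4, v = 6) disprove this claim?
Substituting u = 4, v = 6:
LHS = cos(4 + 6) = cos(10) ≈ -0.8391
RHS = cos(4) + cos(6) ≈ 0.3065

Since LHS ≠ RHS, this pair disproves the claim.

Answer: Yes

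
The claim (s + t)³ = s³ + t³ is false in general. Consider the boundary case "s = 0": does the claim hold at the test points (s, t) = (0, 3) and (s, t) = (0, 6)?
Yes, holds at both test points

At (0, 3): LHS = 27, RHS = 27 → equal
At (0, 6): LHS = 216, RHS = 216 → equal

So the claim does hold at both of these boundary points, even though it is not an identity.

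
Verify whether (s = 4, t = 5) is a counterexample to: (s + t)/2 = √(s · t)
Yes

Substituting s = 4, t = 5:
LHS = (4 + 5)/2 = 9/2
RHS = √(4 · 5) = 2·√(5) ≈ 4.472

Since LHS ≠ RHS, this pair disproves the claim.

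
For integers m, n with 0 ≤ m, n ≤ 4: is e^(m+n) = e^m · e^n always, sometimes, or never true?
Always true

The identity holds for every pair in the range. For instance at (m, n) = (4, 2): both sides equal e^6 ≈ 403.4.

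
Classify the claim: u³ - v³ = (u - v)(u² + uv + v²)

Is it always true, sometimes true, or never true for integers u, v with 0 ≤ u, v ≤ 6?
Always true

The identity holds for every pair in the range. For instance at (u, v) = (1, 6): both sides equal -215.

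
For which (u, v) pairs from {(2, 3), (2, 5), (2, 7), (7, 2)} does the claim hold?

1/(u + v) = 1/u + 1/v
None

Testing each pair:
(2, 3): LHS = 1/5, RHS = 5/6 → fails
(2, 5): LHS = 1/7, RHS = 7/10 → fails
(2, 7): LHS = 1/9, RHS = 9/14 → fails
(7, 2): LHS = 1/9, RHS = 9/14 → fails

No pair satisfies the claim.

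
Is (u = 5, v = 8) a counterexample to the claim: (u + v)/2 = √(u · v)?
Yes

Substituting u = 5, v = 8:
LHS = (5 + 8)/2 = 13/2
RHS = √(5 · 8) = 2·√(10) ≈ 6.325

Since LHS ≠ RHS, this pair disproves the claim.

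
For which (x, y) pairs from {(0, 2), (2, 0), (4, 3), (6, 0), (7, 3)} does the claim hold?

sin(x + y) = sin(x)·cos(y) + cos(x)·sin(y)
All pairs

Testing each pair:
(0, 2): LHS = sin(2) ≈ 0.9093, RHS = sin(2) ≈ 0.9093 → holds
(2, 0): LHS = sin(2) ≈ 0.9093, RHS = sin(2) ≈ 0.9093 → holds
(4, 3): LHS = sin(7) ≈ 0.657, RHS = sin(3)·cos(4) + sin(4)·cos(3) ≈ 0.657 → holds
(6, 0): LHS = sin(6) ≈ -0.2794, RHS = sin(6) ≈ -0.2794 → holds
(7, 3): LHS = sin(10) ≈ -0.544, RHS = sin(7)·cos(3) + sin(3)·cos(7) ≈ -0.544 → holds

Every pair satisfies the claim.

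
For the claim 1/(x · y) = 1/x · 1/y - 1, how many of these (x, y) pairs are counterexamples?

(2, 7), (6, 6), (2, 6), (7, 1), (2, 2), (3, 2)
Testing each pair:
(2, 7): LHS = 1/14, RHS = -13/14 → counterexample
(6, 6): LHS = 1/36, RHS = -35/36 → counterexample
(2, 6): LHS = 1/12, RHS = -11/12 → counterexample
(7, 1): LHS = 1/7, RHS = -6/7 → counterexample
(2, 2): LHS = 1/4, RHS = -3/4 → counterexample
(3, 2): LHS = 1/6, RHS = -5/6 → counterexample

That makes 6 counterexamples.

Answer: 6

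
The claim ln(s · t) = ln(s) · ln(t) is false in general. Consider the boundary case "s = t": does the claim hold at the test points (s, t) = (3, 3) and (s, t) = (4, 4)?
No, fails at both test points

At (3, 3): LHS = ln(9) ≈ 2.197 ≠ RHS = ln(3)² ≈ 1.207
At (4, 4): LHS = ln(16) ≈ 2.773 ≠ RHS = ln(4)² ≈ 1.922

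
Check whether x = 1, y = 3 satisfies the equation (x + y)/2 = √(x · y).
Substituting x = 1, y = 3:

LHS = (1 + 3)/2 = 2
RHS = √(1 · 3) = √(3) ≈ 1.732

LHS ≠ RHS, so the equation does not hold at this point.

Answer: Fails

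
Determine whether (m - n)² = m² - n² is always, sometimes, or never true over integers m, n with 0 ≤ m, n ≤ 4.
It holds at (m, n) = (4, 0) (both sides equal 16), but fails at (m, n) = (3, 4) (LHS = 1, RHS = -7).

Answer: Sometimes true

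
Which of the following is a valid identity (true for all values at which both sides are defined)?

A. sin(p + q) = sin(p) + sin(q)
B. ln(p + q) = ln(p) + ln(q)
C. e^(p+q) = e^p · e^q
C

A: fails at (2, 5) — LHS = sin(7) ≈ 0.657, RHS = sin(5) + sin(2) ≈ -0.04963.
B: fails at (4, 6) — LHS = ln(10) ≈ 2.303, RHS = ln(4) + ln(6) ≈ 3.178.
C: holds — e.g. at (0, 1), both sides equal e ≈ 2.718.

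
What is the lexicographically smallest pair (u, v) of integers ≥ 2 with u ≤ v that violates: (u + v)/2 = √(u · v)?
Substituting (2, 3) into the claim:
LHS = (2 + 3)/2 = 5/2
RHS = √(2 · 3) = √(6) ≈ 2.449

Since LHS ≠ RHS, this pair disproves the claim, and no lexicographically smaller pair (u ≤ v, integers ≥ 2) does.

For instance (6, 9) is also a counterexample (LHS = 15/2, RHS = 3·√(6) ≈ 7.348), but it's lexicographically larger.

Answer: (u, v) = (2, 3)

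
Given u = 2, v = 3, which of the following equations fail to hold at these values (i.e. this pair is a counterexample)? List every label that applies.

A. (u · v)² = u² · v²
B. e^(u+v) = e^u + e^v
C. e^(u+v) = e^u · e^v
Evaluating each claim at the given values:
A. LHS = 36, RHS = 36 → holds here (LHS = RHS)
B. LHS = e^5 ≈ 148.4, RHS = e^2 + e^3 ≈ 27.47 → fails here (LHS ≠ RHS)
C. LHS = e^5 ≈ 148.4, RHS = e^5 ≈ 148.4 → holds here (LHS = RHS)

Answer: B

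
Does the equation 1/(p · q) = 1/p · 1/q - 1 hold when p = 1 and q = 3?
Fails

Substituting p = 1, q = 3:

LHS = 1/(1 · 3) = 1/3
RHS = 1/1 · 1/3 - 1 = -2/3

LHS ≠ RHS, so the equation does not hold at this point.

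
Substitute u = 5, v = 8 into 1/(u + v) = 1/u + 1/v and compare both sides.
LHS = 1/(5 + 8) = 1/13
RHS = 1/5 + 1/8 = 13/40

LHS ≠ RHS, so the equation does not hold here.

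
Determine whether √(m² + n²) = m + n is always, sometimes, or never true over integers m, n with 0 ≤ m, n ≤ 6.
Sometimes true

It holds at (m, n) = (1, 0) (both sides equal 1), but fails at (m, n) = (2, 2) (LHS = 2·√(2) ≈ 2.828, RHS = 4).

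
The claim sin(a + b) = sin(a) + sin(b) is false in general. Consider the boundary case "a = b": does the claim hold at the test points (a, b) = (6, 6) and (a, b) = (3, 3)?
No, fails at both test points

At (6, 6): LHS = sin(12) ≈ -0.5366 ≠ RHS = 2·sin(6) ≈ -0.5588
At (3, 3): LHS = sin(6) ≈ -0.2794 ≠ RHS = 2·sin(3) ≈ 0.2822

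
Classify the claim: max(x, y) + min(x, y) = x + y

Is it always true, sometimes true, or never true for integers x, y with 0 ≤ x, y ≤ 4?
The identity holds for every pair in the range. For instance at (x, y) = (1, 1): both sides equal 2.

Answer: Always true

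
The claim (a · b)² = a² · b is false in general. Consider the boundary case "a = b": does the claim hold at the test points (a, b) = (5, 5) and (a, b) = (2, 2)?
At (5, 5): LHS = 625 ≠ RHS = 125
At (2, 2): LHS = 16 ≠ RHS = 8

Answer: No, fails at both test points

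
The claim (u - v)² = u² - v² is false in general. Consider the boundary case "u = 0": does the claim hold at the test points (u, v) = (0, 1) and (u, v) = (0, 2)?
At (0, 1): LHS = 1 ≠ RHS = -1
At (0, 2): LHS = 4 ≠ RHS = -4

Answer: No, fails at both test points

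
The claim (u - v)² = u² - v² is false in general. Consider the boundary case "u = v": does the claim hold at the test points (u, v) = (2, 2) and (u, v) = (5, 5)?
Yes, holds at both test points

At (2, 2): LHS = 0, RHS = 0 → equal
At (5, 5): LHS = 0, RHS = 0 → equal

So the claim does hold at both of these boundary points, even though it is not an identity.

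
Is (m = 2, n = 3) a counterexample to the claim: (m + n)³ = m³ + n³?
Yes

Substituting m = 2, n = 3:
LHS = (2 + 3)³ = 125
RHS = 2³ + 3³ = 35

Since LHS ≠ RHS, this pair disproves the claim.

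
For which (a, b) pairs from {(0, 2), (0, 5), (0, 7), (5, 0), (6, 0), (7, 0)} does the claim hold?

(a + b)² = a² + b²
Testing each pair:
(0, 2): LHS = 4, RHS = 4 → holds
(0, 5): LHS = 25, RHS = 25 → holds
(0, 7): LHS = 49, RHS = 49 → holds
(5, 0): LHS = 25, RHS = 25 → holds
(6, 0): LHS = 36, RHS = 36 → holds
(7, 0): LHS = 49, RHS = 49 → holds

Every pair satisfies the claim.

Answer: All pairs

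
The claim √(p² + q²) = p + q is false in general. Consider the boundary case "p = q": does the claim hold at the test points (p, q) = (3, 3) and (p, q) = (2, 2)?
At (3, 3): LHS = 3·√(2) ≈ 4.243 ≠ RHS = 6
At (2, 2): LHS = 2·√(2) ≈ 2.828 ≠ RHS = 4

Answer: No, fails at both test points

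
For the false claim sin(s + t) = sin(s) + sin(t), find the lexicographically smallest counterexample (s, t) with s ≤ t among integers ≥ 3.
(s, t) = (3, 3)

Substituting (3, 3) into the claim:
LHS = sin(3 + 3) = sin(6) ≈ -0.2794
RHS = sin(3) + sin(3) = 2·sin(3) ≈ 0.2822

Since LHS ≠ RHS, this pair disproves the claim, and no lexicographically smaller pair (s ≤ t, integers ≥ 3) does.

For instance (3, 9) is also a counterexample (LHS = sin(12) ≈ -0.5366, RHS = sin(3) + sin(9) ≈ 0.5532), but it's lexicographically larger.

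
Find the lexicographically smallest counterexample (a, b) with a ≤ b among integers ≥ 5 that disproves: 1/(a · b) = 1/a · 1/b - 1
(a, b) = (5, 5)

Substituting (5, 5) into the claim:
LHS = 1/(5 · 5) = 1/25
RHS = 1/5 · 1/5 - 1 = -24/25

Since LHS ≠ RHS, this pair disproves the claim, and no lexicographically smaller pair (a ≤ b, integers ≥ 5) does.

For instance (6, 12) is also a counterexample (LHS = 1/72, RHS = -71/72), but it's lexicographically larger.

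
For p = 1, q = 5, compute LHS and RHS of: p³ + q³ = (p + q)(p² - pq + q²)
LHS = 1³ + 5³ = 126
RHS = (1 + 5)(1² - 1·5 + 5²) = 126

LHS = RHS: the two sides agree.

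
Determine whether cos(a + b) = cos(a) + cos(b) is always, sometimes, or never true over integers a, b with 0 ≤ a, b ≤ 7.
The claim fails for every pair in the range. For instance at (a, b) = (0, 0): LHS = 1, RHS = 2.

Answer: Never true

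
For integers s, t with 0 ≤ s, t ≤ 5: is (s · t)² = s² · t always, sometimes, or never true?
Sometimes true

It holds at (s, t) = (0, 2) (both sides equal 0), but fails at (s, t) = (4, 2) (LHS = 64, RHS = 32).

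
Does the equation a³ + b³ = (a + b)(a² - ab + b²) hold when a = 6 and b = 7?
Holds

Substituting a = 6, b = 7:

LHS = 6³ + 7³ = 559
RHS = (6 + 7)(6² - 6·7 + 7²) = 559

LHS = RHS, so the equation holds at this point.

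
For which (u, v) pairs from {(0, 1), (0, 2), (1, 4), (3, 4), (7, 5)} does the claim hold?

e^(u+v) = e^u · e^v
Testing each pair:
(0, 1): LHS = e ≈ 2.718, RHS = e ≈ 2.718 → holds
(0, 2): LHS = e^2 ≈ 7.389, RHS = e^2 ≈ 7.389 → holds
(1, 4): LHS = e^5 ≈ 148.4, RHS = e^5 ≈ 148.4 → holds
(3, 4): LHS = e^7 ≈ 1097, RHS = e^7 ≈ 1097 → holds
(7, 5): LHS = e^12 ≈ 162754.8, RHS = e^12 ≈ 162754.8 → holds

Every pair satisfies the claim.

Answer: All pairs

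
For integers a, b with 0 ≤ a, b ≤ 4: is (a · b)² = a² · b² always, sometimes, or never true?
Always true

The identity holds for every pair in the range. For instance at (a, b) = (2, 0): both sides equal 0.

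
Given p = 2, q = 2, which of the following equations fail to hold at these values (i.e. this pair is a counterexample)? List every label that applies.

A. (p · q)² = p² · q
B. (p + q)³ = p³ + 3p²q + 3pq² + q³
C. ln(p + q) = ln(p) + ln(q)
A

Evaluating each claim at the given values:
A. LHS = 16, RHS = 8 → fails here (LHS ≠ RHS)
B. LHS = 64, RHS = 64 → holds here (LHS = RHS)
C. LHS = ln(4) ≈ 1.386, RHS = 2·ln(2) ≈ 1.386 → holds here (LHS = RHS)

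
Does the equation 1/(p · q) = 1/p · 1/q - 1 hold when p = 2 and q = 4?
Fails

Substituting p = 2, q = 4:

LHS = 1/(2 · 4) = 1/8
RHS = 1/2 · 1/4 - 1 = -7/8

LHS ≠ RHS, so the equation does not hold at this point.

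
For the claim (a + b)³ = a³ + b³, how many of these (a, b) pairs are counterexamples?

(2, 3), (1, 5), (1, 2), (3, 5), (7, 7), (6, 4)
6

Testing each pair:
(2, 3): LHS = 125, RHS = 35 → counterexample
(1, 5): LHS = 216, RHS = 126 → counterexample
(1, 2): LHS = 27, RHS = 9 → counterexample
(3, 5): LHS = 512, RHS = 152 → counterexample
(7, 7): LHS = 2744, RHS = 686 → counterexample
(6, 4): LHS = 1000, RHS = 280 → counterexample

That makes 6 counterexamples.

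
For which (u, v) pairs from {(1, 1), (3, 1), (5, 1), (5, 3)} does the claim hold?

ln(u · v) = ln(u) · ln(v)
Testing each pair:
(1, 1): LHS = 0, RHS = 0 → holds
(3, 1): LHS = ln(3) ≈ 1.099, RHS = 0 → fails
(5, 1): LHS = ln(5) ≈ 1.609, RHS = 0 → fails
(5, 3): LHS = ln(15) ≈ 2.708, RHS = ln(3)·ln(5) ≈ 1.768 → fails

1 of 4 pairs satisfies the claim.

Answer: (1, 1)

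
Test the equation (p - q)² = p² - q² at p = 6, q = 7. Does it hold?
Fails

Substituting p = 6, q = 7:

LHS = (6 - 7)² = 1
RHS = 6² - 7² = -13

LHS ≠ RHS, so the equation does not hold at this point.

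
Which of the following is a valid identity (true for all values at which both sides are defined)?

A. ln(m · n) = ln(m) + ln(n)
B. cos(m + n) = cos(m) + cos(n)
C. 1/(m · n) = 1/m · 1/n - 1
A: holds — e.g. at (1, 3), both sides equal ln(3) ≈ 1.099.
B: fails at (1, 3) — LHS = cos(4) ≈ -0.6536, RHS = cos(3) + cos(1) ≈ -0.4497.
C: fails at (2, 2) — LHS = 1/4, RHS = -3/4.

Answer: A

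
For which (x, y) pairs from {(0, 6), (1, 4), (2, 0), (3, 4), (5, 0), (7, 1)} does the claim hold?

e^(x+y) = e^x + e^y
None

Testing each pair:
(0, 6): LHS = e^6 ≈ 403.4, RHS = 1 + e^6 ≈ 404.4 → fails
(1, 4): LHS = e^5 ≈ 148.4, RHS = e + e^4 ≈ 57.32 → fails
(2, 0): LHS = e^2 ≈ 7.389, RHS = 1 + e^2 ≈ 8.389 → fails
(3, 4): LHS = e^7 ≈ 1097, RHS = e^3 + e^4 ≈ 74.68 → fails
(5, 0): LHS = e^5 ≈ 148.4, RHS = 1 + e^5 ≈ 149.4 → fails
(7, 1): LHS = e^8 ≈ 2981, RHS = e + e^7 ≈ 1099 → fails

No pair satisfies the claim.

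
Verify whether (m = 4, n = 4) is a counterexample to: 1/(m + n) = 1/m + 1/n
Yes

Substituting m = 4, n = 4:
LHS = 1/(4 + 4) = 1/8
RHS = 1/4 + 1/4 = 1/2

Since LHS ≠ RHS, this pair disproves the claim.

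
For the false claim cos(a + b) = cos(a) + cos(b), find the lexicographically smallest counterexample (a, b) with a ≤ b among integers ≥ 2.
Substituting (2, 2) into the claim:
LHS = cos(2 + 2) = cos(4) ≈ -0.6536
RHS = cos(2) + cos(2) = 2·cos(2) ≈ -0.8323

Since LHS ≠ RHS, this pair disproves the claim, and no lexicographically smaller pair (a ≤ b, integers ≥ 2) does.

For instance (5, 5) is also a counterexample (LHS = cos(10) ≈ -0.8391, RHS = 2·cos(5) ≈ 0.5673), but it's lexicographically larger.

Answer: (a, b) = (2, 2)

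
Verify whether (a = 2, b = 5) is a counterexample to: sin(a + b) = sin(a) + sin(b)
Yes

Substituting a = 2, b = 5:
LHS = sin(2 + 5) = sin(7) ≈ 0.657
RHS = sin(2) + sin(5) ≈ -0.04963

Since LHS ≠ RHS, this pair disproves the claim.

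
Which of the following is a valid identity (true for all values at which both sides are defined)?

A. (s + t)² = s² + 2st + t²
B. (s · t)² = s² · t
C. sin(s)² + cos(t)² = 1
A: holds — e.g. at (3, 3), both sides equal 36.
B: fails at (3, 3) — LHS = 81, RHS = 27.
C: fails at (4, 5) — LHS = cos(5)² + sin(4)² ≈ 0.6532, RHS = 1.

Answer: A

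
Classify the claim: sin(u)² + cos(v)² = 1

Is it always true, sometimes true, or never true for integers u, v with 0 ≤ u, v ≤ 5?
Sometimes true

It holds at (u, v) = (5, 5) (both sides equal 1), but fails at (u, v) = (1, 5) (LHS = cos(5)² + sin(1)² ≈ 0.7885, RHS = 1).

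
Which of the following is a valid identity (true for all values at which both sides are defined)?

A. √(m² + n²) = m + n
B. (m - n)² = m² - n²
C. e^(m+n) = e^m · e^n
A: fails at (2, 3) — LHS = √(13) ≈ 3.606, RHS = 5.
B: fails at (2, 7) — LHS = 25, RHS = -45.
C: holds — e.g. at (2, 5), both sides equal e^7 ≈ 1097.

Answer: C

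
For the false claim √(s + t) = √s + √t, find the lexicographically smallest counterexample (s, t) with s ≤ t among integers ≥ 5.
Substituting (5, 5) into the claim:
LHS = √(5 + 5) = √(10) ≈ 3.162
RHS = √5 + √5 = 2·√(5) ≈ 4.472

Since LHS ≠ RHS, this pair disproves the claim, and no lexicographically smaller pair (s ≤ t, integers ≥ 5) does.

For instance (9, 11) is also a counterexample (LHS = 2·√(5) ≈ 4.472, RHS = 3 + √(11) ≈ 6.317), but it's lexicographically larger.

Answer: (s, t) = (5, 5)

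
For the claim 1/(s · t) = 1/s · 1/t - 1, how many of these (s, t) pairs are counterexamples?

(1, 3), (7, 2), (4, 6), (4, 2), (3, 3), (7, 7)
6

Testing each pair:
(1, 3): LHS = 1/3, RHS = -2/3 → counterexample
(7, 2): LHS = 1/14, RHS = -13/14 → counterexample
(4, 6): LHS = 1/24, RHS = -23/24 → counterexample
(4, 2): LHS = 1/8, RHS = -7/8 → counterexample
(3, 3): LHS = 1/9, RHS = -8/9 → counterexample
(7, 7): LHS = 1/49, RHS = -48/49 → counterexample

That makes 6 counterexamples.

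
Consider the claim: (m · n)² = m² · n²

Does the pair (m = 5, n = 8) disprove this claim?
No

Substituting m = 5, n = 8:
LHS = (5 · 8)² = 1600
RHS = 5² · 8² = 1600

The sides agree, so this pair does not disprove the claim.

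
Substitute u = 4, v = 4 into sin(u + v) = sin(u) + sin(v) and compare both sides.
LHS = sin(4 + 4) = sin(8) ≈ 0.9894
RHS = sin(4) + sin(4) = 2·sin(4) ≈ -1.514

LHS ≠ RHS (they differ by about 2.503), so the equation does not hold here.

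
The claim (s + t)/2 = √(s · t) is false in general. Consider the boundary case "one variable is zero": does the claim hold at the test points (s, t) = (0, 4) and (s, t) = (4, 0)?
No, fails at both test points

At (0, 4): LHS = 2 ≠ RHS = 0
At (4, 0): LHS = 2 ≠ RHS = 0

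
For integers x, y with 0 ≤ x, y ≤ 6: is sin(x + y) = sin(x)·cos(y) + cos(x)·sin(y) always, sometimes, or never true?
The identity holds for every pair in the range. For instance at (x, y) = (1, 6): both sides equal sin(7) ≈ 0.657.

Answer: Always true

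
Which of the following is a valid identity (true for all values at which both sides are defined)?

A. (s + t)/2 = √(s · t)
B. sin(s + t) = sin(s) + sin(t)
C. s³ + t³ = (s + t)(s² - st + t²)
C

A: fails at (2, 3) — LHS = 5/2, RHS = √(6) ≈ 2.449.
B: fails at (2, 7) — LHS = sin(9) ≈ 0.4121, RHS = sin(7) + sin(2) ≈ 1.566.
C: holds — e.g. at (4, 6), both sides equal 280.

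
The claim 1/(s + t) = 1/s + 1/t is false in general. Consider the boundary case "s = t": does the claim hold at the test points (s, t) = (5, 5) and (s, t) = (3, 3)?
No, fails at both test points

At (5, 5): LHS = 1/10 ≠ RHS = 2/5
At (3, 3): LHS = 1/6 ≠ RHS = 2/3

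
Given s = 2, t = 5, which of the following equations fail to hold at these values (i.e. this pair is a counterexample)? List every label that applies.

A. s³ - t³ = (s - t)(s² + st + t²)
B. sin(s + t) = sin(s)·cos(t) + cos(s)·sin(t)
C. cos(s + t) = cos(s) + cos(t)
Evaluating each claim at the given values:
A. LHS = -117, RHS = -117 → holds here (LHS = RHS)
B. LHS = sin(7) ≈ 0.657, RHS = sin(2)·cos(5) + sin(5)·cos(2) ≈ 0.657 → holds here (LHS = RHS)
C. LHS = cos(7) ≈ 0.7539, RHS = cos(2) + cos(5) ≈ -0.1325 → fails here (LHS ≠ RHS)

Answer: C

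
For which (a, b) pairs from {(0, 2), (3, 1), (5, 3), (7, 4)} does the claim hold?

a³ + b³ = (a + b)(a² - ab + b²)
All pairs

Testing each pair:
(0, 2): LHS = 8, RHS = 8 → holds
(3, 1): LHS = 28, RHS = 28 → holds
(5, 3): LHS = 152, RHS = 152 → holds
(7, 4): LHS = 407, RHS = 407 → holds

Every pair satisfies the claim.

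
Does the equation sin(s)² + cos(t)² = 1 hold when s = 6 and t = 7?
Fails

Substituting s = 6, t = 7:

LHS = sin(6)² + cos(7)² ≈ 0.6464
RHS = 1

LHS ≠ RHS, so the equation does not hold at this point.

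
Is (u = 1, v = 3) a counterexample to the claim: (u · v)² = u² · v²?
No

Substituting u = 1, v = 3:
LHS = (1 · 3)² = 9
RHS = 1² · 3² = 9

The sides agree, so this pair does not disprove the claim.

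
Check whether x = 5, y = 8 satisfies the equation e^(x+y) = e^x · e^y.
Substituting x = 5, y = 8:

LHS = e^(5+8) = e^13 ≈ 442413.4
RHS = e^5 · e^8 = e^13 ≈ 442413.4

LHS = RHS, so the equation holds at this point.

Answer: Holds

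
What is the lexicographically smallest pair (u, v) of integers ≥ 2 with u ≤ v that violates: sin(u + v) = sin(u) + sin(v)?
Substituting (2, 2) into the claim:
LHS = sin(2 + 2) = sin(4) ≈ -0.7568
RHS = sin(2) + sin(2) = 2·sin(2) ≈ 1.819

Since LHS ≠ RHS, this pair disproves the claim, and no lexicographically smaller pair (u ≤ v, integers ≥ 2) does.

For instance (3, 4) is also a counterexample (LHS = sin(7) ≈ 0.657, RHS = sin(4) + sin(3) ≈ -0.6157), but it's lexicographically larger.

Answer: (u, v) = (2, 2)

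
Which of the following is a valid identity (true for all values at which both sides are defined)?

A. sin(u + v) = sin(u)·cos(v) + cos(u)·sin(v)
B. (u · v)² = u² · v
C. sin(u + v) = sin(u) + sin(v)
A

A: holds — e.g. at (6, 7), both sides equal sin(13) ≈ 0.4202.
B: fails at (5, 5) — LHS = 625, RHS = 125.
C: fails at (4, 5) — LHS = sin(9) ≈ 0.4121, RHS = sin(5) + sin(4) ≈ -1.716.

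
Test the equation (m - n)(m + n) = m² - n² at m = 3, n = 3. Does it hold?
Holds

Substituting m = 3, n = 3:

LHS = (3 - 3)(3 + 3) = 0
RHS = 3² - 3² = 0

LHS = RHS, so the equation holds at this point.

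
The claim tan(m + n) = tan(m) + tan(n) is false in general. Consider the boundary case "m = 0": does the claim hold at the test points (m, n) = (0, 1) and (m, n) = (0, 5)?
Yes, holds at both test points

At (0, 1): LHS = tan(1) ≈ 1.557, RHS = tan(1) ≈ 1.557 → equal
At (0, 5): LHS = tan(5) ≈ -3.381, RHS = tan(5) ≈ -3.381 → equal

So the claim does hold at both of these boundary points, even though it is not an identity.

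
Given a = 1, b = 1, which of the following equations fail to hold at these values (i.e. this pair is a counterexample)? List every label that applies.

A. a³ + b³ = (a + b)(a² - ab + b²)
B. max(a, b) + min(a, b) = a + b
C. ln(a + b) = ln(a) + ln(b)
Evaluating each claim at the given values:
A. LHS = 2, RHS = 2 → holds here (LHS = RHS)
B. LHS = 2, RHS = 2 → holds here (LHS = RHS)
C. LHS = ln(2) ≈ 0.6931, RHS = 0 → fails here (LHS ≠ RHS)

Answer: C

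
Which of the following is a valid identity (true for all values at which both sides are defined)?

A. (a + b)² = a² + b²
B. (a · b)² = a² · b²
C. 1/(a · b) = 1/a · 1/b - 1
A: fails at (2, 4) — LHS = 36, RHS = 20.
B: holds — e.g. at (2, 4), both sides equal 64.
C: fails at (4, 4) — LHS = 1/16, RHS = -15/16.

Answer: B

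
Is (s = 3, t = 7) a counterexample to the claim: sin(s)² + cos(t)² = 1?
Substituting s = 3, t = 7:
LHS = sin(3)² + cos(7)² ≈ 0.5883
RHS = 1

Since LHS ≠ RHS, this pair disproves the claim.

Answer: Yes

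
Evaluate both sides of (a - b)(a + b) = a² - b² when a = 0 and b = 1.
LHS = (0 - 1)(0 + 1) = -1
RHS = 0² - 1² = -1

LHS = RHS: the two sides agree.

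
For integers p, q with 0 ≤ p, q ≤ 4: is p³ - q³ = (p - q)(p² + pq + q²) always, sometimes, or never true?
The identity holds for every pair in the range. For instance at (p, q) = (1, 1): both sides equal 0.

Answer: Always true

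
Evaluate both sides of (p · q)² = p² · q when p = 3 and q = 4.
LHS = (3 · 4)² = 144
RHS = 3² · 4 = 36

LHS ≠ RHS, so the equation does not hold here.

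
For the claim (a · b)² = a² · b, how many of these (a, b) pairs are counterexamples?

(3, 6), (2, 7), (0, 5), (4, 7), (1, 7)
4

Testing each pair:
(3, 6): LHS = 324, RHS = 54 → counterexample
(2, 7): LHS = 196, RHS = 28 → counterexample
(0, 5): LHS = 0, RHS = 0 → satisfies claim
(4, 7): LHS = 784, RHS = 112 → counterexample
(1, 7): LHS = 49, RHS = 7 → counterexample

That makes 4 counterexamples.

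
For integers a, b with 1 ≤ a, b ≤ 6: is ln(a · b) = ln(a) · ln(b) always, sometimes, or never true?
Sometimes true

It holds at (a, b) = (1, 1) (both sides equal 0), but fails at (a, b) = (6, 4) (LHS = ln(24) ≈ 3.178, RHS = ln(4)·ln(6) ≈ 2.484).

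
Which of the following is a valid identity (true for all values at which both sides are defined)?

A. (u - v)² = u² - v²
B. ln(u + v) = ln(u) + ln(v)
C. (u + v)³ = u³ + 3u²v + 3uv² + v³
A: fails at (1, 4) — LHS = 9, RHS = -15.
B: fails at (4, 5) — LHS = ln(9) ≈ 2.197, RHS = ln(4) + ln(5) ≈ 2.996.
C: holds — e.g. at (1, 2), both sides equal 27.

Answer: C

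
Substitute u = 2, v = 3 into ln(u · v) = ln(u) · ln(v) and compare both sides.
LHS = ln(2 · 3) = ln(6) ≈ 1.792
RHS = ln(2) · ln(3) ≈ 0.7615

LHS ≠ RHS (they differ by about 1.03), so the equation does not hold here.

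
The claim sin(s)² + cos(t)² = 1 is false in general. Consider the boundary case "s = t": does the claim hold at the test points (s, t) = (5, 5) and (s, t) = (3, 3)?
Yes, holds at both test points

At (5, 5): LHS = cos(5)² + sin(5)² = 1, RHS = 1 → equal
At (3, 3): LHS = sin(3)² + cos(3)² = 1, RHS = 1 → equal

So the claim does hold at both of these boundary points, even though it is not an identity.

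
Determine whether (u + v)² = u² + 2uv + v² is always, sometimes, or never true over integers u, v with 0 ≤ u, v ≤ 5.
The identity holds for every pair in the range. For instance at (u, v) = (0, 0): both sides equal 0.

Answer: Always true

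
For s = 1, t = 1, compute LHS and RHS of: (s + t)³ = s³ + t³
LHS = (1 + 1)³ = 8
RHS = 1³ + 1³ = 2

LHS ≠ RHS, so the equation does not hold here.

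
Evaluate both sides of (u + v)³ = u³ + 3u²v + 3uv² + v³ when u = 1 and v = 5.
LHS = (1 + 5)³ = 216
RHS = 1³ + 3·1²·5 + 3·1·5² + 5³ = 216

LHS = RHS: the two sides agree.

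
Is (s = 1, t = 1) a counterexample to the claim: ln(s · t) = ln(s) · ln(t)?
Substituting s = 1, t = 1:
LHS = ln(1 · 1) = 0
RHS = ln(1) · ln(1) = 0

The sides agree, so this pair does not disprove the claim.

Answer: No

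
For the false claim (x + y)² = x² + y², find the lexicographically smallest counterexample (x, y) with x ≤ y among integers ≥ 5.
Substituting (5, 5) into the claim:
LHS = (5 + 5)² = 100
RHS = 5² + 5² = 50

Since LHS ≠ RHS, this pair disproves the claim, and no lexicographically smaller pair (x ≤ y, integers ≥ 5) does.

For instance (6, 9) is also a counterexample (LHS = 225, RHS = 117), but it's lexicographically larger.

Answer: (x, y) = (5, 5)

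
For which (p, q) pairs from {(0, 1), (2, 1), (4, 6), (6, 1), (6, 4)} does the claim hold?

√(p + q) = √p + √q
Testing each pair:
(0, 1): LHS = 1, RHS = 1 → holds
(2, 1): LHS = √(3) ≈ 1.732, RHS = 1 + √(2) ≈ 2.414 → fails
(4, 6): LHS = √(10) ≈ 3.162, RHS = 2 + √(6) ≈ 4.449 → fails
(6, 1): LHS = √(7) ≈ 2.646, RHS = 1 + √(6) ≈ 3.449 → fails
(6, 4): LHS = √(10) ≈ 3.162, RHS = 2 + √(6) ≈ 4.449 → fails

1 of 5 pairs satisfies the claim.

Answer: (0, 1)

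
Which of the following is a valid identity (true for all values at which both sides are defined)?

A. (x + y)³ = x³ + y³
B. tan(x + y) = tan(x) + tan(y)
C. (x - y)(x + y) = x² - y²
A: fails at (1, 5) — LHS = 216, RHS = 126.
B: fails at (4, 5) — LHS = tan(9) ≈ -0.4523, RHS = tan(5) + tan(4) ≈ -2.223.
C: holds — e.g. at (1, 2), both sides equal -3.

Answer: C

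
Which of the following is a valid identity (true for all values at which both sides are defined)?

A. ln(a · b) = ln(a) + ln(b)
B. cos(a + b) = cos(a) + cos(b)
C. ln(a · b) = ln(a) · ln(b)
A: holds — e.g. at (1, 1), both sides equal 0.
B: fails at (3, 4) — LHS = cos(7) ≈ 0.7539, RHS = cos(3) + cos(4) ≈ -1.644.
C: fails at (3, 7) — LHS = ln(21) ≈ 3.045, RHS = ln(3)·ln(7) ≈ 2.138.

Answer: A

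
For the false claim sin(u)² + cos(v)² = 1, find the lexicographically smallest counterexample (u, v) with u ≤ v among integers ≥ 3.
(u, v) = (3, 4)

At (3, 3): both sides equal 1, so it holds there.

Substituting (3, 4) into the claim:
LHS = sin(3)² + cos(4)² ≈ 0.4472
RHS = 1

Since LHS ≠ RHS, this pair disproves the claim, and no lexicographically smaller pair (u ≤ v, integers ≥ 3) does.

For instance (4, 8) is also a counterexample (LHS = cos(8)² + sin(4)² ≈ 0.5939, RHS = 1), but it's lexicographically larger.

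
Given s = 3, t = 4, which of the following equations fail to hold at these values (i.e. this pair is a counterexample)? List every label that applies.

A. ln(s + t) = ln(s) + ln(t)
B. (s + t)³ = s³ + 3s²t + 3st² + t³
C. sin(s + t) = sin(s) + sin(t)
A, C

Evaluating each claim at the given values:
A. LHS = ln(7) ≈ 1.946, RHS = ln(3) + ln(4) ≈ 2.485 → fails here (LHS ≠ RHS)
B. LHS = 343, RHS = 343 → holds here (LHS = RHS)
C. LHS = sin(7) ≈ 0.657, RHS = sin(4) + sin(3) ≈ -0.6157 → fails here (LHS ≠ RHS)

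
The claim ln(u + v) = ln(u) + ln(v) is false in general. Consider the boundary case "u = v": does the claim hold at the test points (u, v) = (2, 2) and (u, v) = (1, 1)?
At (2, 2): LHS = ln(4) ≈ 1.386, RHS = 2·ln(2) ≈ 1.386 → equal
At (1, 1): LHS = ln(2) ≈ 0.6931 ≠ RHS = 0

Answer: Only at (2, 2)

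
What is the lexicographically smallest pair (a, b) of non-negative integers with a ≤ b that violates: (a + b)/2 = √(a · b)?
Substituting (0, 1) into the claim:
LHS = (0 + 1)/2 = 1/2
RHS = √(0 · 1) = 0

Since LHS ≠ RHS, this pair disproves the claim, and no lexicographically smaller pair (a ≤ b, non-negative integers) does.

For instance (1, 4) is also a counterexample (LHS = 5/2, RHS = 2), but it's lexicographically larger.

Answer: (a, b) = (0, 1)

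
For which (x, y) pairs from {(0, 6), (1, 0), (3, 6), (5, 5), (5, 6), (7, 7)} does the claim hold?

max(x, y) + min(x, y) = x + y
Testing each pair:
(0, 6): LHS = 6, RHS = 6 → holds
(1, 0): LHS = 1, RHS = 1 → holds
(3, 6): LHS = 9, RHS = 9 → holds
(5, 5): LHS = 10, RHS = 10 → holds
(5, 6): LHS = 11, RHS = 11 → holds
(7, 7): LHS = 14, RHS = 14 → holds

Every pair satisfies the claim.

Answer: All pairs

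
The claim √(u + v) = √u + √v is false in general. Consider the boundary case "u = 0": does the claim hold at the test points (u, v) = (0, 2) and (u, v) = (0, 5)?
At (0, 2): LHS = √(2) ≈ 1.414, RHS = √(2) ≈ 1.414 → equal
At (0, 5): LHS = √(5) ≈ 2.236, RHS = √(5) ≈ 2.236 → equal

So the claim does hold at both of these boundary points, even though it is not an identity.

Answer: Yes, holds at both test points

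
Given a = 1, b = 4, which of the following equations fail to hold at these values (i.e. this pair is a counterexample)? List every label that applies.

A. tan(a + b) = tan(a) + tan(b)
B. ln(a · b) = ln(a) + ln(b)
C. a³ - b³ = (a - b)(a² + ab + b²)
A

Evaluating each claim at the given values:
A. LHS = tan(5) ≈ -3.381, RHS = tan(4) + tan(1) ≈ 2.715 → fails here (LHS ≠ RHS)
B. LHS = ln(4) ≈ 1.386, RHS = ln(4) ≈ 1.386 → holds here (LHS = RHS)
C. LHS = -63, RHS = -63 → holds here (LHS = RHS)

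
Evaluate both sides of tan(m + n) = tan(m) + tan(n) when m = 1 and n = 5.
LHS = tan(1 + 5) = tan(6) ≈ -0.291
RHS = tan(1) + tan(5) ≈ -1.823

LHS ≠ RHS (they differ by about 1.532), so the equation does not hold here.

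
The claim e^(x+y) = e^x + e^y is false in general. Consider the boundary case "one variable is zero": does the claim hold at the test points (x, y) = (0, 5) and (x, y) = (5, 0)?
At (0, 5): LHS = e^5 ≈ 148.4 ≠ RHS = 1 + e^5 ≈ 149.4
At (5, 0): LHS = e^5 ≈ 148.4 ≠ RHS = 1 + e^5 ≈ 149.4

Answer: No, fails at both test points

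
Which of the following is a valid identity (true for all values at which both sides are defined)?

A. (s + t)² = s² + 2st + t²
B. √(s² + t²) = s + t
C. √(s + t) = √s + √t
A: holds — e.g. at (3, 7), both sides equal 100.
B: fails at (1, 5) — LHS = √(26) ≈ 5.099, RHS = 6.
C: fails at (2, 7) — LHS = 3, RHS = √(2) + √(7) ≈ 4.06.

Answer: A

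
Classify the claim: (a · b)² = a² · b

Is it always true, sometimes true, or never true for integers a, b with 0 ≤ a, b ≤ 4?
Sometimes true

It holds at (a, b) = (3, 1) (both sides equal 9), but fails at (a, b) = (2, 4) (LHS = 64, RHS = 16).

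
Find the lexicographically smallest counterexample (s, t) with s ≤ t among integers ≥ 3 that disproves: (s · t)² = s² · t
Substituting (3, 3) into the claim:
LHS = (3 · 3)² = 81
RHS = 3² · 3 = 27

Since LHS ≠ RHS, this pair disproves the claim, and no lexicographically smaller pair (s ≤ t, integers ≥ 3) does.

For instance (4, 7) is also a counterexample (LHS = 784, RHS = 112), but it's lexicographically larger.

Answer: (s, t) = (3, 3)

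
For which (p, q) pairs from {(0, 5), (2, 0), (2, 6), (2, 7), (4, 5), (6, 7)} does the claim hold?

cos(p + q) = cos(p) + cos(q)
Testing each pair:
(0, 5): LHS = cos(5) ≈ 0.2837, RHS = cos(5) + 1 ≈ 1.284 → fails
(2, 0): LHS = cos(2) ≈ -0.4161, RHS = cos(2) + 1 ≈ 0.5839 → fails
(2, 6): LHS = cos(8) ≈ -0.1455, RHS = cos(2) + cos(6) ≈ 0.544 → fails
(2, 7): LHS = cos(9) ≈ -0.9111, RHS = cos(2) + cos(7) ≈ 0.3378 → fails
(4, 5): LHS = cos(9) ≈ -0.9111, RHS = cos(4) + cos(5) ≈ -0.37 → fails
(6, 7): LHS = cos(13) ≈ 0.9074, RHS = cos(7) + cos(6) ≈ 1.714 → fails

No pair satisfies the claim.

Answer: None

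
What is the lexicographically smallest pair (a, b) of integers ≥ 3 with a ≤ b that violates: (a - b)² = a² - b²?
Substituting (3, 4) into the claim:
LHS = (3 - 4)² = 1
RHS = 3² - 4² = -7

Since LHS ≠ RHS, this pair disproves the claim, and no lexicographically smaller pair (a ≤ b, integers ≥ 3) does.

For instance (8, 9) is also a counterexample (LHS = 1, RHS = -17), but it's lexicographically larger.

Answer: (a, b) = (3, 4)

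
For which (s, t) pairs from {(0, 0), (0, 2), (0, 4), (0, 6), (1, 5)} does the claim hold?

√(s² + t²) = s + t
(0, 0), (0, 2), (0, 4), (0, 6)

Testing each pair:
(0, 0): LHS = 0, RHS = 0 → holds
(0, 2): LHS = 2, RHS = 2 → holds
(0, 4): LHS = 4, RHS = 4 → holds
(0, 6): LHS = 6, RHS = 6 → holds
(1, 5): LHS = √(26) ≈ 5.099, RHS = 6 → fails

4 of 5 pairs satisfy the claim.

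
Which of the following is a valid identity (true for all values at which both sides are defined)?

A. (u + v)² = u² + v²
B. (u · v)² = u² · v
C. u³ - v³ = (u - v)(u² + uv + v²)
C

A: fails at (3, 7) — LHS = 100, RHS = 58.
B: fails at (3, 3) — LHS = 81, RHS = 27.
C: holds — e.g. at (3, 4), both sides equal -37.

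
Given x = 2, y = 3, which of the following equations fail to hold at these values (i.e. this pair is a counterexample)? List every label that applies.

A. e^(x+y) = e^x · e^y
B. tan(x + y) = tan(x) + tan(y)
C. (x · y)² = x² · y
B, C

Evaluating each claim at the given values:
A. LHS = e^5 ≈ 148.4, RHS = e^5 ≈ 148.4 → holds here (LHS = RHS)
B. LHS = tan(5) ≈ -3.381, RHS = tan(2) + tan(3) ≈ -2.328 → fails here (LHS ≠ RHS)
C. LHS = 36, RHS = 12 → fails here (LHS ≠ RHS)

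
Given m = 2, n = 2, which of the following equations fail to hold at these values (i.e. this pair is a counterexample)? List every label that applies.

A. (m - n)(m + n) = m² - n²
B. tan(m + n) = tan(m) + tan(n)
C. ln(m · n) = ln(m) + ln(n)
Evaluating each claim at the given values:
A. LHS = 0, RHS = 0 → holds here (LHS = RHS)
B. LHS = tan(4) ≈ 1.158, RHS = 2·tan(2) ≈ -4.37 → fails here (LHS ≠ RHS)
C. LHS = ln(4) ≈ 1.386, RHS = 2·ln(2) ≈ 1.386 → holds here (LHS = RHS)

Answer: B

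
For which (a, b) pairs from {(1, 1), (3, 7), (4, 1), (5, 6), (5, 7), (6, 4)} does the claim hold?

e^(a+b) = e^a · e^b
Testing each pair:
(1, 1): LHS = e^2 ≈ 7.389, RHS = e^2 ≈ 7.389 → holds
(3, 7): LHS = e^10 ≈ 22026.5, RHS = e^10 ≈ 22026.5 → holds
(4, 1): LHS = e^5 ≈ 148.4, RHS = e^5 ≈ 148.4 → holds
(5, 6): LHS = e^11 ≈ 59874.1, RHS = e^11 ≈ 59874.1 → holds
(5, 7): LHS = e^12 ≈ 162754.8, RHS = e^12 ≈ 162754.8 → holds
(6, 4): LHS = e^10 ≈ 22026.5, RHS = e^10 ≈ 22026.5 → holds

Every pair satisfies the claim.

Answer: All pairs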